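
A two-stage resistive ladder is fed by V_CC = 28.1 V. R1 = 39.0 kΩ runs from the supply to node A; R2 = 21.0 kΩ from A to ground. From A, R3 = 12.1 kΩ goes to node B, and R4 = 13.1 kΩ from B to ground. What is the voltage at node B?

Node A sees R2 in parallel with the series input of stage 2, R3 + R4 = 25.20 kΩ.
R2 ‖ (R3+R4) = 11.45 kΩ.
So V_A = 28.1 × 0.2270 = 6.379 V.
Then the unloaded second divider: V_B = V_A × R4/(R3+R4) = 6.379 × 0.5198 = 3.316 V.

V_B ≈ 3.32 V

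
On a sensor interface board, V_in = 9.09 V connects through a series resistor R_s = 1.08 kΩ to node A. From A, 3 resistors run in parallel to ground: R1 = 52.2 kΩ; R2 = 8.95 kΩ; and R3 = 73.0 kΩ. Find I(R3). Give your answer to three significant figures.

Equivalent of the parallel group: R_p = 6.916 kΩ.
Node voltage V_A = V_in · R_p/(R_s + R_p) = 9.09 × 0.8649 = 7.862 V.
I(R3) = V_A / R3 = 7.862/73.0 = 0.1077 mA.

I ≈ 0.108 mA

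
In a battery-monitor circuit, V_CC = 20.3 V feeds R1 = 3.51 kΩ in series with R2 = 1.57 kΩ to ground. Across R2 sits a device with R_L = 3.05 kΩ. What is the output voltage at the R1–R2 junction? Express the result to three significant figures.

First combine the lower leg with the load: R2 ‖ R_L = 1.036 kΩ.
Then V_out = V_CC · R2'/(R1 + R2') = 20.3 × 1.036/4.546 = 4.628 V.

V_out ≈ 4.63 V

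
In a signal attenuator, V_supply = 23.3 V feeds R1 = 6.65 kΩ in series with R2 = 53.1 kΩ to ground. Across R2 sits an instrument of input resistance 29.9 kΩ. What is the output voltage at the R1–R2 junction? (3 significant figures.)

V_out ≈ 17.3 V

R2 ‖ R_L = (53.1 × 29.9)/(53.1 + 29.9) = 19.13 kΩ.
Then V_out = V_supply · R2'/(R1 + R2') = 23.3 × 19.13/25.78 = 17.29 V.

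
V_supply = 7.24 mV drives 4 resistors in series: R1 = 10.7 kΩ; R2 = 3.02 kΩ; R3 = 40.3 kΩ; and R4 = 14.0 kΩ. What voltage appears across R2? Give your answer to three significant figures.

ΣR = 10.7 + 3.02 + 40.3 + 14.0 = 68.02 kΩ.
V = V_supply · R/ΣR = 7.24 × 0.04440 = 0.3214 mV.

V ≈ 0.321 mV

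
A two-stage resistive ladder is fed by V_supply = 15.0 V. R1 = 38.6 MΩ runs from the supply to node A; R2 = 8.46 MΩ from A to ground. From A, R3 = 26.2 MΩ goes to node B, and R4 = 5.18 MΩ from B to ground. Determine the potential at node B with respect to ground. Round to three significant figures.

Looking into the second stage from A: R3 + R4 = 31.38 MΩ appears in parallel with R2.
Effective lower resistance at A: R2 ‖ 31.38 = 6.664 MΩ.
First divider: V_A = V_supply · 6.664/(38.6 + 6.664) = 2.208 V.
Then the unloaded second divider: V_B = V_A × R4/(R3+R4) = 2.208 × 0.1651 = 0.3645 V.

V_B ≈ 0.365 V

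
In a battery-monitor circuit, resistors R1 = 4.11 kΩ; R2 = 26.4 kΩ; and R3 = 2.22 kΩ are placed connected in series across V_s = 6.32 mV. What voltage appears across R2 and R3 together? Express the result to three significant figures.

Total series resistance ΣR = 4.11 + 26.4 + 2.22 = 32.73 kΩ.
R_{R2..R3} = 26.4 + 2.22 = 28.62 kΩ.
Voltage divider: V = V_s · (28.62 / 32.73) = 6.32 × 0.8744 = 5.526 mV.

V ≈ 5.53 mV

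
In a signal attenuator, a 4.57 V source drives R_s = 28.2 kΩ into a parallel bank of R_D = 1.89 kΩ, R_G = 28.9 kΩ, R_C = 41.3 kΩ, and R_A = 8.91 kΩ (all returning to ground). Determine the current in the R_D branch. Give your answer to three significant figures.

I ≈ 0.117 mA

Equivalent of the parallel group: R_p = 1.428 kΩ.
V_A = 4.57 × 1.428/29.63 = 0.2203 V.
I(R_D) = V_A / R_D = 0.2203/1.89 = 0.1166 mA.
(Check via current divider: I_total = 0.1542 mA; share G_k/ΣG = 0.7557 → same result.)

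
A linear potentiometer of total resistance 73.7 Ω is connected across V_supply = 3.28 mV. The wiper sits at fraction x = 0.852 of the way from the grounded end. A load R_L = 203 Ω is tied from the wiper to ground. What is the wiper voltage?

Lower segment x·R_p = 62.79 Ω; upper segment (1−x)·R_p = 10.91 Ω.
(x·R_p) ‖ R_L = 47.96 Ω.
V_out = 3.28 × 47.96/(10.91 + 47.96) = 2.672 mV.

V_out ≈ 2.67 mV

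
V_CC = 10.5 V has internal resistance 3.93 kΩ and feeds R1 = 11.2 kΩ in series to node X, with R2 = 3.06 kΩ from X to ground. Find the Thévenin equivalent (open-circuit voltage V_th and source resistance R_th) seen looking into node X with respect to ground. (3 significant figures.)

R1' = 3.93 + 11.2 = 15.13 kΩ (source resistance + R1).
V_th is the unloaded tap voltage: V_CC · R2/(R1'+R2) = 10.5 × 0.1682 = 1.766 V.
Looking into X with the source shorted: R_th = R1'·R2/(R1'+R2) = 15.13 × 3.06/18.19 = 2.545 kΩ.

V_th ≈ 1.77 V, R_th ≈ 2.55 kΩ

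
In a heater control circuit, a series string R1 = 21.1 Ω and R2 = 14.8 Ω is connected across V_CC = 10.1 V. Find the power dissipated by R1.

P ≈ 1.67 W

Series current I = V_CC/ΣR = 10.1/35.90 = 0.2813 A.
V(R1) = I·R = 5.936 V; P = V·I = 5.936 × 0.2813 = 1.670 W.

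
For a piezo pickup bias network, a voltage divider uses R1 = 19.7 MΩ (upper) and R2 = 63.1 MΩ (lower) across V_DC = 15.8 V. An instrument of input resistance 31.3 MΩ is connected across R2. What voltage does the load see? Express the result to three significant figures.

First combine the lower leg with the load: R2 ‖ R_L = 20.92 MΩ.
Then V_out = V_DC · R2'/(R1 + R2') = 15.8 × 20.92/40.62 = 8.138 V.
(Unloaded it would be 12.0 V; the load pulls it down.)

V_out ≈ 8.14 V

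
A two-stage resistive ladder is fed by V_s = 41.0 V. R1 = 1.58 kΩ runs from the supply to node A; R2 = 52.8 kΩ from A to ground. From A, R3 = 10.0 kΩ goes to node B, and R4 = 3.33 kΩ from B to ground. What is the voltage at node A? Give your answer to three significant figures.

Looking into the second stage from A: R3 + R4 = 13.33 kΩ appears in parallel with R2.
R2 ‖ (R3+R4) = 10.64 kΩ.
First divider: V_A = V_s · 10.64/(1.58 + 10.64) = 35.70 V.

V_A ≈ 35.7 V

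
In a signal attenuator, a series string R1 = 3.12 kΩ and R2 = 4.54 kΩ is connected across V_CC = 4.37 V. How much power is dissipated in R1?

P ≈ 1.02 mW

Series current I = V_CC/ΣR = 4.37/7.660 = 0.5705 mA.
P(R1) = I²·R1 = (0.5705)² × 3.12 = 1.015 mW.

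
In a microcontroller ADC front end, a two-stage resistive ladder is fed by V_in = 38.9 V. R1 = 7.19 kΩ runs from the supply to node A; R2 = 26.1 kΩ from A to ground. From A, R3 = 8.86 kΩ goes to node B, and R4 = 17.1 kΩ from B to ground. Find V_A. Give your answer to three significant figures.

Node A sees R2 in parallel with the series input of stage 2, R3 + R4 = 25.96 kΩ.
Effective lower resistance at A: R2 ‖ 25.96 = 13.01 kΩ.
First divider: V_A = V_in · 13.01/(7.19 + 13.01) = 25.06 V.

V_A ≈ 25.1 V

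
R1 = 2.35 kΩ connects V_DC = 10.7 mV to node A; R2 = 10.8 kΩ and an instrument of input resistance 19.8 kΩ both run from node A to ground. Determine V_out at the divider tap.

The load sits in parallel with R2, giving an effective lower resistance R2' = R2·R_L/(R2+R_L) = 6.988 kΩ.
Now apply the divider: V_out = 10.7 × 0.7483 = 8.007 mV.

V_out ≈ 8.01 mV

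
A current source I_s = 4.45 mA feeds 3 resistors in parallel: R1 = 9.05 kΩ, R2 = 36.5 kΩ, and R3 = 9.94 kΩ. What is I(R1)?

Total conductance ΣG = 1/9.05 + 1/36.5 + 1/9.94 = 0.2385 (units of 1/kΩ).
By the current-divider rule, I = I_s · G_k/ΣG = 4.45 × 0.4633 = 2.062 mA.

I ≈ 2.06 mA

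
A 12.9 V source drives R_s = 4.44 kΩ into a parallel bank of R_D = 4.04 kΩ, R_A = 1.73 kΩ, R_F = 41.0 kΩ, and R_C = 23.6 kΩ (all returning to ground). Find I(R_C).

I ≈ 0.110 mA

Parallel bank: R_p = 1/(1/4.04 + 1/1.73 + 1/41.0 + 1/23.6) = 1.121 kΩ.
V_A = 12.9 × 1.121/5.561 = 2.600 V.
Branch current I = V_A/R_C = 2.600/23.6 = 0.1102 mA.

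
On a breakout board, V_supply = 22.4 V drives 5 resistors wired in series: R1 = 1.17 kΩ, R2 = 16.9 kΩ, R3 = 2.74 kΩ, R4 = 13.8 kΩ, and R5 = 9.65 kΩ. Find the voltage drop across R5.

Series total: ΣR = 1.17 + 16.9 + 2.74 + 13.8 + 9.65 = 44.26 kΩ.
V = V_supply · R/ΣR = 22.4 × 0.2180 = 4.884 V.

V ≈ 4.88 V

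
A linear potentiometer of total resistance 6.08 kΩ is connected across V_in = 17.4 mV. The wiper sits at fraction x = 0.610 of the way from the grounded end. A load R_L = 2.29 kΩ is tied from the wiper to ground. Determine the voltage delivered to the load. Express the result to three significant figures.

The pot divides into 2.371 kΩ above the wiper and 3.709 kΩ below.
Lower segment in parallel with the load: 3.709 ‖ 2.29 = 1.416 kΩ.
Loaded-divider output: V_out = 17.4 × 0.3739 = 6.505 mV.

V_out ≈ 6.51 mV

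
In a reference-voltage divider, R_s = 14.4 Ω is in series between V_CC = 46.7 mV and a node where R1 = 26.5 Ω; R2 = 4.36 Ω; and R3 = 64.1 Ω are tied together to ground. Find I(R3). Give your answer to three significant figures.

Parallel bank: R_p = 1/(1/26.5 + 1/4.36 + 1/64.1) = 3.537 Ω.
V_A by voltage divider: V_A = 46.7 × 3.537/(14.4 + 3.537) = 9.210 mV.
Branch current I = V_A/R3 = 9.210/64.1 = 0.1437 mA.
(Equivalently: I_total = 2.604 mA, then current-divider fraction G_k/ΣG = 0.05519.)

I ≈ 0.144 mA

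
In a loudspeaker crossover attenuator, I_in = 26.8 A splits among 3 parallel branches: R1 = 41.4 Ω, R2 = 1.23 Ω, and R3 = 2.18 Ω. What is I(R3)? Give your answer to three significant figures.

ΣG = 1/41.4 + 1/1.23 + 1/2.18 = 1.296.
R3 takes the fraction G_k/ΣG = 0.4587/1.296 = 0.3540, so I = 26.8 × 0.3540 = 9.487 A.

I ≈ 9.49 A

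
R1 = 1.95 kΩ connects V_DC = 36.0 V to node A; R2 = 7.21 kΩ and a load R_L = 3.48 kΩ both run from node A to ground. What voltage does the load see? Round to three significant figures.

The load sits in parallel with R2, giving an effective lower resistance R2' = R2·R_L/(R2+R_L) = 2.347 kΩ.
Voltage divider with the loaded lower leg: V_out = 36.0 × 2.347/(1.95 + 2.347) = 36.0 × 0.5462 = 19.66 V.
(Unloaded it would be 28.3 V; the load pulls it down.)

V_out ≈ 19.7 V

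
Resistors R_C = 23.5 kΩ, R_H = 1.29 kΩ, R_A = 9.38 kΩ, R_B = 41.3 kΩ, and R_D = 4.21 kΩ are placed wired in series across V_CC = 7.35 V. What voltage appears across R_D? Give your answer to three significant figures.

V ≈ 0.388 V

Total series resistance ΣR = 23.5 + 1.29 + 9.38 + 41.3 + 4.21 = 79.68 kΩ.
By the voltage-divider rule, V = 7.35 × 4.210/79.68 = 0.3883 V.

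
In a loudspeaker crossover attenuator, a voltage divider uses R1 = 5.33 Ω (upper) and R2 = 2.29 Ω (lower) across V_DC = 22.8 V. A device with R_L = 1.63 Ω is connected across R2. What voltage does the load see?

First combine the lower leg with the load: R2 ‖ R_L = 0.9522 Ω.
Then V_out = V_DC · R2'/(R1 + R2') = 22.8 × 0.9522/6.282 = 3.456 V.

V_out ≈ 3.46 V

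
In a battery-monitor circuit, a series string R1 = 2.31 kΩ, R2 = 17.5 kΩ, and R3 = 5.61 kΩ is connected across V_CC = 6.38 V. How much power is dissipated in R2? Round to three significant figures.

P ≈ 1.10 mW

The common current is I = 6.38/25.42 = 0.2510 mA.
V(R2) = I·R = 4.392 V; P = V·I = 4.392 × 0.2510 = 1.102 mW.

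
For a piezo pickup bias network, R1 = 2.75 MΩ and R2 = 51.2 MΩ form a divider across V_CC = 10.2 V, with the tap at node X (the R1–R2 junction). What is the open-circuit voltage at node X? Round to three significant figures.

With X open, the divider is unloaded: V_th = 10.2 × 51.2/53.95 = 9.680 V.

V_th ≈ 9.68 V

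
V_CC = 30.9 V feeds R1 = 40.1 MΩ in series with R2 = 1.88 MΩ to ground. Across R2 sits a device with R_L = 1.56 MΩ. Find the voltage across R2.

V_out ≈ 0.643 V

First combine the lower leg with the load: R2 ‖ R_L = 0.8526 MΩ.
Then V_out = V_CC · R2'/(R1 + R2') = 30.9 × 0.8526/40.95 = 0.6433 V.
(Unloaded it would be 1.38 V; the load pulls it down.)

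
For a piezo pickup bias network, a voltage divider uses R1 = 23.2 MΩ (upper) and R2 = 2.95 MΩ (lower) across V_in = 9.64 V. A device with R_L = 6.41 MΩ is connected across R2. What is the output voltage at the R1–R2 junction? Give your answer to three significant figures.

The load sits in parallel with R2, giving an effective lower resistance R2' = R2·R_L/(R2+R_L) = 2.020 MΩ.
Now apply the divider: V_out = 9.64 × 0.08010 = 0.7722 V.

V_out ≈ 0.772 V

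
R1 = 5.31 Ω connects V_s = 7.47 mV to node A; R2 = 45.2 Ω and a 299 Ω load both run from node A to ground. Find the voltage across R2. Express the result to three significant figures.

R2 ‖ R_L = (45.2 × 299)/(45.2 + 299) = 39.26 Ω.
Now apply the divider: V_out = 7.47 × 0.8809 = 6.580 mV.

V_out ≈ 6.58 mV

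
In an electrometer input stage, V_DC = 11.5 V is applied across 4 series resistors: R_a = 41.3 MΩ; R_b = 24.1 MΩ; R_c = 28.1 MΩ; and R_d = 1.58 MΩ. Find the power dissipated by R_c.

Series current I = V_DC/ΣR = 11.5/95.08 = 0.1210 µA.
V(R_c) = I·R = 3.399 V; P = V·I = 3.399 × 0.1210 = 0.4111 µW.

P ≈ 0.411 µW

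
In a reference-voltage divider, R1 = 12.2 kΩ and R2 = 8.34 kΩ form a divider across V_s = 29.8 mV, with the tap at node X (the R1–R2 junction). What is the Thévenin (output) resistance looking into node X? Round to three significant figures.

With V_s suppressed (replaced by a short), R_th = R1 ‖ R2 = (12.20 × 8.34)/(12.20 + 8.34) = 4.954 kΩ.

R_th ≈ 4.95 kΩ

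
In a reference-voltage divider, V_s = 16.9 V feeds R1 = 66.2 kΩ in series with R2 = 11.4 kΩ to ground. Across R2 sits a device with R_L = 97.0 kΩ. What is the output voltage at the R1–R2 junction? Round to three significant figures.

First combine the lower leg with the load: R2 ‖ R_L = 10.20 kΩ.
Voltage divider with the loaded lower leg: V_out = 16.9 × 10.20/(66.2 + 10.20) = 16.9 × 0.1335 = 2.256 V.

V_out ≈ 2.26 V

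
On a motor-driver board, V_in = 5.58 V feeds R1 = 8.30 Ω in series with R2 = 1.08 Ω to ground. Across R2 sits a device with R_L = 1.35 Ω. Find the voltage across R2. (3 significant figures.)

First combine the lower leg with the load: R2 ‖ R_L = 0.6000 Ω.
Then V_out = V_in · R2'/(R1 + R2') = 5.58 × 0.6000/8.900 = 0.3762 V.

V_out ≈ 0.376 V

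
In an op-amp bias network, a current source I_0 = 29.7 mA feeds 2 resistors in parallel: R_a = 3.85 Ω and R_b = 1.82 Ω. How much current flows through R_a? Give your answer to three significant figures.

Two-branch current divider: I_k = I_0 · R_other/(R_1 + R_2).
I(R_a) = 29.7 × 1.82/(3.85 + 1.82) = 29.7 × 0.3210 = 9.533 mA.

I ≈ 9.53 mA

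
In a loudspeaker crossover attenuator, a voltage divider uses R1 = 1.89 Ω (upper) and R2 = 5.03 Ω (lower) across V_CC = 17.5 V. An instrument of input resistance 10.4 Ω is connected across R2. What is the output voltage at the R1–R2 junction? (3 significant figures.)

V_out ≈ 11.2 V

The load sits in parallel with R2, giving an effective lower resistance R2' = R2·R_L/(R2+R_L) = 3.390 Ω.
Now apply the divider: V_out = 17.5 × 0.6421 = 11.24 V.
(Unloaded it would be 12.7 V; the load pulls it down.)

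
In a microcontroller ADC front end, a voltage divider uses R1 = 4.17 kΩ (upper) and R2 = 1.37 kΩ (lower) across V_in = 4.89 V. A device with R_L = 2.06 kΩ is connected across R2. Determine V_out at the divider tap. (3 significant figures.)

First combine the lower leg with the load: R2 ‖ R_L = 0.8228 kΩ.
Then V_out = V_in · R2'/(R1 + R2') = 4.89 × 0.8228/4.993 = 0.8059 V.
(Unloaded it would be 1.21 V; the load pulls it down.)

V_out ≈ 0.806 V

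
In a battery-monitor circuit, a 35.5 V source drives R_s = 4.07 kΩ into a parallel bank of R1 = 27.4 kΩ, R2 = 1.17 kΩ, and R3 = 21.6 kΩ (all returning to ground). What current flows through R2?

Equivalent of the parallel group: R_p = 1.067 kΩ.
Node voltage V_A = V_s · R_p/(R_s + R_p) = 35.5 × 0.2077 = 7.372 V.
I(R2) = V_A / R2 = 7.372/1.17 = 6.301 mA.
(Check via current divider: I_total = 6.911 mA; share G_k/ΣG = 0.9117 → same result.)

I ≈ 6.30 mA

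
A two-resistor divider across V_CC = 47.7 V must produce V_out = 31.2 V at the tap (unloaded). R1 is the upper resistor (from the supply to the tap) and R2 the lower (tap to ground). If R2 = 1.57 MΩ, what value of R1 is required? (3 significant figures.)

The divider ratio is R2/(R1+R2) = 31.2/47.7 = 0.6541.
R1 = R2·(1/k − 1) = 1.57 × 0.5288 = 0.8303 MΩ.

R1 ≈ 0.830 MΩ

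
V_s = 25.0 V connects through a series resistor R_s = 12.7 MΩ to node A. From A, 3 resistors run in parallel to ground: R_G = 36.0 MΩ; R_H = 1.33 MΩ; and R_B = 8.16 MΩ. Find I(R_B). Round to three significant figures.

I ≈ 0.246 µA

Parallel bank: R_p = 1/(1/36.0 + 1/1.33 + 1/8.16) = 1.108 MΩ.
Node voltage V_A = V_s · R_p/(R_s + R_p) = 25.0 × 0.08027 = 2.007 V.
Branch current I = V_A/R_B = 2.007/8.16 = 0.2459 µA.
(Check via current divider: I_total = 1.810 µA; share G_k/ΣG = 0.1358 → same result.)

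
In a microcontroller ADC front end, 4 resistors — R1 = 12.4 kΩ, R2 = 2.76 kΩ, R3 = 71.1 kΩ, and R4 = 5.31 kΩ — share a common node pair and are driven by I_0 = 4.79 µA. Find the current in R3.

Total conductance ΣG = 1/12.4 + 1/2.76 + 1/71.1 + 1/5.31 = 0.6454 (units of 1/kΩ).
R3 takes the fraction G_k/ΣG = 0.01406/0.6454 = 0.02179, so I = 4.79 × 0.02179 = 0.1044 µA.

I ≈ 0.104 µA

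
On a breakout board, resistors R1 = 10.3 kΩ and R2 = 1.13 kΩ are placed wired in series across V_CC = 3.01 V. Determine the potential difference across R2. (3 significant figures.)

Total series resistance ΣR = 10.3 + 1.13 = 11.43 kΩ.
V = V_CC · R/ΣR = 3.01 × 0.09886 = 0.2976 V.

V ≈ 0.298 V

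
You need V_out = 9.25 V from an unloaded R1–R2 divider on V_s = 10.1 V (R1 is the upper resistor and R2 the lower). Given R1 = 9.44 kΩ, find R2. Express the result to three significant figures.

R2 ≈ 103 kΩ

V_out/V_s = R2/(R1+R2) = 0.9158.
Rearranging, R2 = R1·k/(1−k) = 9.44 × 10.88 = 102.7 kΩ.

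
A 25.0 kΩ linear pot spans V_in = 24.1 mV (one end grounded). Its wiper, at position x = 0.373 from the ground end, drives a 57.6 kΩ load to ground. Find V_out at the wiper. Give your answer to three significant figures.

V_out ≈ 8.16 mV

The pot divides into 15.68 kΩ above the wiper and 9.325 kΩ below.
R_L loads the lower segment: effective lower R = 8.026 kΩ.
Loaded-divider output: V_out = 24.1 × 0.3386 = 8.161 mV.
(Unloaded: V_out = x·V_in = 8.99 mV.)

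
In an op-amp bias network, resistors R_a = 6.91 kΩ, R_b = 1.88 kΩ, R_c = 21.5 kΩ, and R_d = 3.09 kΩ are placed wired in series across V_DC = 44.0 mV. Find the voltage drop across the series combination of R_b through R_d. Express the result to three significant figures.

V ≈ 34.9 mV

Series total: ΣR = 6.91 + 1.88 + 21.5 + 3.09 = 33.38 kΩ.
R_{R_b..R_d} = 1.88 + 21.5 + 3.09 = 26.47 kΩ.
Voltage divider: V = V_DC · (26.47 / 33.38) = 44.0 × 0.7930 = 34.89 mV.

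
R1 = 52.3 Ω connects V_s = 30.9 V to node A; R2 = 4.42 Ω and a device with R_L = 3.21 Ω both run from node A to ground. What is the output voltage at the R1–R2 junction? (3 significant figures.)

V_out ≈ 1.06 V

First combine the lower leg with the load: R2 ‖ R_L = 1.860 Ω.
Now apply the divider: V_out = 30.9 × 0.03433 = 1.061 V.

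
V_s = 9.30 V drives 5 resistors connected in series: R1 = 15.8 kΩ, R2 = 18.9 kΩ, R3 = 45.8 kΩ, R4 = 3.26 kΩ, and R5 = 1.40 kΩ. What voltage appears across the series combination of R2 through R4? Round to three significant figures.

Series total: ΣR = 15.8 + 18.9 + 45.8 + 3.26 + 1.40 = 85.16 kΩ.
R_{R2..R4} = 18.9 + 45.8 + 3.26 = 67.96 kΩ.
By the voltage-divider rule, V = 9.30 × 67.96/85.16 = 7.422 V.

V ≈ 7.42 V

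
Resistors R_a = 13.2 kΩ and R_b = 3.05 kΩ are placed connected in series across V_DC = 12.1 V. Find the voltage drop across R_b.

Total series resistance ΣR = 13.2 + 3.05 = 16.25 kΩ.
By the voltage-divider rule, V = 12.1 × 3.050/16.25 = 2.271 V.

V ≈ 2.27 V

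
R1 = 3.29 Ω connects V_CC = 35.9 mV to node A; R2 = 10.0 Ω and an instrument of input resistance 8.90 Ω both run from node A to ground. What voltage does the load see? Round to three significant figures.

The load sits in parallel with R2, giving an effective lower resistance R2' = R2·R_L/(R2+R_L) = 4.709 Ω.
Then V_out = V_CC · R2'/(R1 + R2') = 35.9 × 4.709/7.999 = 21.13 mV.
(Unloaded it would be 27.0 mV; the load pulls it down.)

V_out ≈ 21.1 mV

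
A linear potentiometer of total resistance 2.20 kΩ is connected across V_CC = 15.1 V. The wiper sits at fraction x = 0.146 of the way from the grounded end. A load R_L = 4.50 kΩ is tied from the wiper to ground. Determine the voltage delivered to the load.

Lower segment x·R_p = 0.3212 kΩ; upper segment (1−x)·R_p = 1.879 kΩ.
Lower segment in parallel with the load: 0.3212 ‖ 4.50 = 0.2998 kΩ.
V_out = 15.1 × 0.2998/(1.879 + 0.2998) = 2.078 V.

V_out ≈ 2.08 V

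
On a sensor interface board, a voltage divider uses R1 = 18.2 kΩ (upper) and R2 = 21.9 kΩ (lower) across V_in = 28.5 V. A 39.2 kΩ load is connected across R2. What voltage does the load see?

V_out ≈ 12.4 V

The load sits in parallel with R2, giving an effective lower resistance R2' = R2·R_L/(R2+R_L) = 14.05 kΩ.
Then V_out = V_in · R2'/(R1 + R2') = 28.5 × 14.05/32.25 = 12.42 V.
(Unloaded it would be 15.6 V; the load pulls it down.)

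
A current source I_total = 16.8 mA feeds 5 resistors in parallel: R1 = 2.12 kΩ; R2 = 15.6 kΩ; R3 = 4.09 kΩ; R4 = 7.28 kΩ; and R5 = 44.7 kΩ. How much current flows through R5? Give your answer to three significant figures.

I ≈ 0.400 mA

ΣG = 1/2.12 + 1/15.6 + 1/4.09 + 1/7.28 + 1/44.7 = 0.9400.
R5 takes the fraction G_k/ΣG = 0.02237/0.9400 = 0.02380, so I = 16.8 × 0.02380 = 0.3998 mA.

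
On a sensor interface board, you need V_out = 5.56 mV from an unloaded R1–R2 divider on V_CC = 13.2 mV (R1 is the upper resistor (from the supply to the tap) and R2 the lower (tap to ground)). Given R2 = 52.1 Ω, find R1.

Required fraction k = V_out/V_CC = 0.4212.
R1 = R2·(1/k − 1) = 52.1 × 1.374 = 71.59 Ω.

R1 ≈ 71.6 Ω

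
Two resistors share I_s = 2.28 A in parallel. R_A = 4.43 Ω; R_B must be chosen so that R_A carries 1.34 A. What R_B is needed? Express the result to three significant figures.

The fraction through R_A equals R_B/(R_A+R_B).
With f = 0.5877, R_B = R_A · f/(1−f) = 4.43 × 1.426 = 6.315 Ω.

R_B ≈ 6.32 Ω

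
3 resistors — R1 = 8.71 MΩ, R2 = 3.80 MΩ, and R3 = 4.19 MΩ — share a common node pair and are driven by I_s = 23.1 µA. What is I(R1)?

I ≈ 4.30 µA

Total conductance ΣG = 1/8.71 + 1/3.80 + 1/4.19 = 0.6166 (units of 1/MΩ).
R1 takes the fraction G_k/ΣG = 0.1148/0.6166 = 0.1862, so I = 23.1 × 0.1862 = 4.301 µA.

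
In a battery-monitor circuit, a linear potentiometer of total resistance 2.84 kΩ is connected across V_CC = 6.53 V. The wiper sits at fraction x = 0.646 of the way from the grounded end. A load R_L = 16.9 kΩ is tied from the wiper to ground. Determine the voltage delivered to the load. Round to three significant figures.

Split the track: R_lower = x·R_p = 1.835 kΩ, R_upper = (1−x)·R_p = 1.005 kΩ.
R_L loads the lower segment: effective lower R = 1.655 kΩ.
Then V_out = V_CC · 1.655/(1.005 + 1.655) = 4.062 V.

V_out ≈ 4.06 V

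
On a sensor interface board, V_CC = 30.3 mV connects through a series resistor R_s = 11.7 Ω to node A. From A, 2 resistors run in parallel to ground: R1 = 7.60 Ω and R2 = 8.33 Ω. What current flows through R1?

Combine the parallel branches: R_p = (1/7.60 + 1/8.33)⁻¹ = 3.974 Ω.
V_A = 30.3 × 3.974/15.67 = 7.682 mV.
Branch current I = V_A/R1 = 7.682/7.60 = 1.011 mA.

I ≈ 1.01 mA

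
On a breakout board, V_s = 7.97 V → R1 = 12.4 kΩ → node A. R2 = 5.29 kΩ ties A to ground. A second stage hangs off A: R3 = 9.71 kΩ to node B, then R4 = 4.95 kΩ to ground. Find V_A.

V_A ≈ 1.90 V

The second stage (R3 + R4 = 14.66 kΩ) loads node A in parallel with R2.
Effective lower resistance at A: R2 ‖ 14.66 = 3.887 kΩ.
V_A = 7.97 × 3.887/(12.4 + 3.887) = 1.902 V.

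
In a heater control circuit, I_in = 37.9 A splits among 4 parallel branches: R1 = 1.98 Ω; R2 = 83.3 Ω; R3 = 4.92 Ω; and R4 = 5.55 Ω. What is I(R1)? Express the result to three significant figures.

I ≈ 21.3 A

Conductances: ΣG = 1/1.98 + 1/83.3 + 1/4.92 + 1/5.55 = 0.9005 (1/Ω).
By the current-divider rule, I = I_in · G_k/ΣG = 37.9 × 0.5609 = 21.26 A.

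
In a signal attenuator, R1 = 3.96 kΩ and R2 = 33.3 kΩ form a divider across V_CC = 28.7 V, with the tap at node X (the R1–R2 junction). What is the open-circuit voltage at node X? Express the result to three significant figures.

V_th ≈ 25.6 V

With X open, the divider is unloaded: V_th = 28.7 × 33.3/37.26 = 25.65 V.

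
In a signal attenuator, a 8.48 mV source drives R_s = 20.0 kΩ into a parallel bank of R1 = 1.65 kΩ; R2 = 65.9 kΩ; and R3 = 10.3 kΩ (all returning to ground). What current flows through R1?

I ≈ 0.334 µA

Combine the parallel branches: R_p = (1/1.65 + 1/65.9 + 1/10.3)⁻¹ = 1.392 kΩ.
Node voltage V_A = V_DC · R_p/(R_s + R_p) = 8.48 × 0.06508 = 0.5519 mV.
I(R1) = V_A / R1 = 0.5519/1.65 = 0.3345 µA.
(Equivalently: I_total = 0.3964 µA, then current-divider fraction G_k/ΣG = 0.8437.)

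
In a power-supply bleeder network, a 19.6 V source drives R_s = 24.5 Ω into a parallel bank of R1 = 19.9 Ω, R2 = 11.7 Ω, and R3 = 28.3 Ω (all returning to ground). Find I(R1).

Combine the parallel branches: R_p = (1/19.9 + 1/11.7 + 1/28.3)⁻¹ = 5.846 Ω.
V_A = 19.6 × 5.846/30.35 = 3.776 V.
I(R1) = V_A / R1 = 3.776/19.9 = 0.1897 A.

I ≈ 0.190 A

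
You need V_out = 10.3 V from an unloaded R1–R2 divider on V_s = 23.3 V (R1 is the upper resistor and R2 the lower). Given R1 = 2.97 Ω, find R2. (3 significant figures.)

R2 ≈ 2.35 Ω

The divider ratio is R2/(R1+R2) = 10.3/23.3 = 0.4421.
Rearranging, R2 = R1·k/(1−k) = 2.97 × 0.7923 = 2.353 Ω.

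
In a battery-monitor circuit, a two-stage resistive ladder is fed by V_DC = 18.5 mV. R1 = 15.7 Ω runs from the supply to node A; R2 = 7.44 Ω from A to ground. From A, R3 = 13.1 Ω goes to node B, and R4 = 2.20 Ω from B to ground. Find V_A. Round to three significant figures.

V_A ≈ 4.47 mV

Looking into the second stage from A: R3 + R4 = 15.30 Ω appears in parallel with R2.
Effective lower resistance at A: R2 ‖ 15.30 = 5.006 Ω.
V_A = 18.5 × 5.006/(15.7 + 5.006) = 4.473 mV.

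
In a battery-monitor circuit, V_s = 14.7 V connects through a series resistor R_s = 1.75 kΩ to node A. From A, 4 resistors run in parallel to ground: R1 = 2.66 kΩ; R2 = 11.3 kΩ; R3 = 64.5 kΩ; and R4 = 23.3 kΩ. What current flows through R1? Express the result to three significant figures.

Combine the parallel branches: R_p = (1/2.66 + 1/11.3 + 1/64.5 + 1/23.3)⁻¹ = 1.913 kΩ.
V_A by voltage divider: V_A = 14.7 × 1.913/(1.75 + 1.913) = 7.676 V.
Branch current I = V_A/R1 = 7.676/2.66 = 2.886 mA.

I ≈ 2.89 mA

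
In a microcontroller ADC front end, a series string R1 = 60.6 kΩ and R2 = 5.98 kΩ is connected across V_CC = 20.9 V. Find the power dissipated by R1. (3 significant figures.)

ΣR = 66.58 kΩ → I = 20.9/66.58 = 0.3139 mA.
V(R1) = I·R = 19.02 V; P = V·I = 19.02 × 0.3139 = 5.971 mW.

P ≈ 5.97 mW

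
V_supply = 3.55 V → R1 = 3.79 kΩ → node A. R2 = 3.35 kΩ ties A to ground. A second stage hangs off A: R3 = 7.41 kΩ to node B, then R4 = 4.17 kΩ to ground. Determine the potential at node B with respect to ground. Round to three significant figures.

Node A sees R2 in parallel with the series input of stage 2, R3 + R4 = 11.58 kΩ.
Effective lower resistance at A: R2 ‖ 11.58 = 2.598 kΩ.
So V_A = 3.55 × 0.4067 = 1.444 V.
V_B = V_A × 0.3601 = 0.5200 V.

V_B ≈ 0.520 V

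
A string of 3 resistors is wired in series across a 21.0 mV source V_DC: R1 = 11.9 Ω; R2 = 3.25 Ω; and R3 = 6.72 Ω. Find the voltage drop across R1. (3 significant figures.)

V ≈ 11.4 mV

ΣR = 11.9 + 3.25 + 6.72 = 21.87 Ω.
Voltage divider: V = V_DC · (11.90 / 21.87) = 21.0 × 0.5441 = 11.43 mV.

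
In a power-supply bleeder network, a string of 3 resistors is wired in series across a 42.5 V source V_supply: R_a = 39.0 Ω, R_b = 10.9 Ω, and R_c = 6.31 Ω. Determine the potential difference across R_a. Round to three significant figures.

V ≈ 29.5 V

ΣR = 39.0 + 10.9 + 6.31 = 56.21 Ω.
By the voltage-divider rule, V = 42.5 × 39.00/56.21 = 29.49 V.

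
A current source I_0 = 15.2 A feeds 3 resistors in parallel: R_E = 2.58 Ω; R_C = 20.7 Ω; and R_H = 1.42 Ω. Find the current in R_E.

I ≈ 5.17 A

Conductances: ΣG = 1/2.58 + 1/20.7 + 1/1.42 = 1.140 (1/Ω).
Current divider: I(R_E) = I_0 · G_k/ΣG = 15.2 × (0.3876/1.140) = 15.2 × 0.3400 = 5.167 A.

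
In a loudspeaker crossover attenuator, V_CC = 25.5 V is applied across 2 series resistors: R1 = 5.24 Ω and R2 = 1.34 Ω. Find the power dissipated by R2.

P ≈ 20.1 W

Series current I = V_CC/ΣR = 25.5/6.580 = 3.875 A.
P = I²R = 15.02 × 1.34 = 20.12 W.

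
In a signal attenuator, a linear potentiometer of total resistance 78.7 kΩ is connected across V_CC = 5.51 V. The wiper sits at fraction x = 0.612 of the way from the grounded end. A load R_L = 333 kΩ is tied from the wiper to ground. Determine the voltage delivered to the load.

Split the track: R_lower = x·R_p = 48.16 kΩ, R_upper = (1−x)·R_p = 30.54 kΩ.
Lower segment in parallel with the load: 48.16 ‖ 333 = 42.08 kΩ.
Loaded-divider output: V_out = 5.51 × 0.5795 = 3.193 V.

V_out ≈ 3.19 V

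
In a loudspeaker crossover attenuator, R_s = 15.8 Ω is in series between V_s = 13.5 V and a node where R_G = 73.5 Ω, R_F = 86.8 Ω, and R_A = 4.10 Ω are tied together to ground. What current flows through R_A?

Equivalent of the parallel group: R_p = 3.717 Ω.
V_A = 13.5 × 3.717/19.52 = 2.571 V.
Branch current I = V_A/R_A = 2.571/4.10 = 0.6271 A.

I ≈ 0.627 A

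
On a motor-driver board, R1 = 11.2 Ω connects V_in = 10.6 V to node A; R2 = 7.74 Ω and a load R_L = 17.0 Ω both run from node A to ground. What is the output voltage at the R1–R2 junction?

R2 ‖ R_L = (7.74 × 17.0)/(7.74 + 17.0) = 5.319 Ω.
Then V_out = V_in · R2'/(R1 + R2') = 10.6 × 5.319/16.52 = 3.413 V.

V_out ≈ 3.41 V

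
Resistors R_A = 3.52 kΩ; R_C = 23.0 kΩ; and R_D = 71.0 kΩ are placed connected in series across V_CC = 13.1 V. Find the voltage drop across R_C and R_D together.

V ≈ 12.6 V

ΣR = 3.52 + 23.0 + 71.0 = 97.52 kΩ.
R_{R_C..R_D} = 23.0 + 71.0 = 94.00 kΩ.
By the voltage-divider rule, V = 13.1 × 94.00/97.52 = 12.63 V.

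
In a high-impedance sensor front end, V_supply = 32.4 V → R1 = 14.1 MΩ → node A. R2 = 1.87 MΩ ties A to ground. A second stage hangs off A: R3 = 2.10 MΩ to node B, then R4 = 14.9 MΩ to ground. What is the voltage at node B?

V_B ≈ 3.03 V

The second stage (R3 + R4 = 17.00 MΩ) loads node A in parallel with R2.
Effective lower resistance at A: R2 ‖ 17.00 = 1.685 MΩ.
So V_A = 32.4 × 0.1067 = 3.458 V.
V_B = V_A × 0.8765 = 3.031 V.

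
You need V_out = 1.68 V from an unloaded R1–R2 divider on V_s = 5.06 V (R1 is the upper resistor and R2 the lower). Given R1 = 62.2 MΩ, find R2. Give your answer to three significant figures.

R2 ≈ 30.9 MΩ

The divider ratio is R2/(R1+R2) = 1.68/5.06 = 0.3320.
R2 = R1 · 0.3320/(1 − 0.3320) = 30.92 MΩ.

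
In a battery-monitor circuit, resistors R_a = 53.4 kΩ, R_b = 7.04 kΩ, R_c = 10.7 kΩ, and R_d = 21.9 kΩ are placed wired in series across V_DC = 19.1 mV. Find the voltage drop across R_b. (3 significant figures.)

Total series resistance ΣR = 53.4 + 7.04 + 10.7 + 21.9 = 93.04 kΩ.
Voltage divider: V = V_DC · (7.040 / 93.04) = 19.1 × 0.07567 = 1.445 mV.

V ≈ 1.45 mV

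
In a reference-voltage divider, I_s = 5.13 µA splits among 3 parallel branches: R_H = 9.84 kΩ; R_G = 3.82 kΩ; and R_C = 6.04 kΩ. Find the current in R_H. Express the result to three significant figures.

I ≈ 0.986 µA

ΣG = 1/9.84 + 1/3.82 + 1/6.04 = 0.5290.
R_H takes the fraction G_k/ΣG = 0.1016/0.5290 = 0.1921, so I = 5.13 × 0.1921 = 0.9856 µA.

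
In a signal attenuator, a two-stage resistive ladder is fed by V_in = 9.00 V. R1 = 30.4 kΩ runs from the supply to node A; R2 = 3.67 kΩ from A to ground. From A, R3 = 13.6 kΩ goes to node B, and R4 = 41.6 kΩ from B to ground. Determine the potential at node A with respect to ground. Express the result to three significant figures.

V_A ≈ 0.915 V

The second stage (R3 + R4 = 55.20 kΩ) loads node A in parallel with R2.
R2 ‖ (R3+R4) = 3.441 kΩ.
V_A = 9.00 × 3.441/(30.4 + 3.441) = 0.9152 V.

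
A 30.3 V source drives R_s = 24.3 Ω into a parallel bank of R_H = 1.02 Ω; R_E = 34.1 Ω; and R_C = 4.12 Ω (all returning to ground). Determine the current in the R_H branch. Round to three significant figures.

I ≈ 0.945 A

Combine the parallel branches: R_p = (1/1.02 + 1/34.1 + 1/4.12)⁻¹ = 0.7984 Ω.
V_A = 30.3 × 0.7984/25.10 = 0.9639 V.
Branch current I = V_A/R_H = 0.9639/1.02 = 0.9450 A.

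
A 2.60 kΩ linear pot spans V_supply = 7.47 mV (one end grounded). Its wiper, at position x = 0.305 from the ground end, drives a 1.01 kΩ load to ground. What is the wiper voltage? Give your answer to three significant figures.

Lower segment x·R_p = 0.7930 kΩ; upper segment (1−x)·R_p = 1.807 kΩ.
(x·R_p) ‖ R_L = 0.4442 kΩ.
Then V_out = V_supply · 0.4442/(1.807 + 0.4442) = 1.474 mV.

V_out ≈ 1.47 mV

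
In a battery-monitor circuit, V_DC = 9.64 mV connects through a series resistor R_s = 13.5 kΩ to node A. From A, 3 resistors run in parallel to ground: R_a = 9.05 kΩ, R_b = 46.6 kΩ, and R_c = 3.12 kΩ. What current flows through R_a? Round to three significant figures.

Equivalent of the parallel group: R_p = 2.210 kΩ.
V_A by voltage divider: V_A = 9.64 × 2.210/(13.5 + 2.210) = 1.356 mV.
Branch current I = V_A/R_a = 1.356/9.05 = 0.1499 µA.
(Equivalently: I_total = 0.6136 µA, then current-divider fraction G_k/ΣG = 0.2442.)

I ≈ 0.150 µA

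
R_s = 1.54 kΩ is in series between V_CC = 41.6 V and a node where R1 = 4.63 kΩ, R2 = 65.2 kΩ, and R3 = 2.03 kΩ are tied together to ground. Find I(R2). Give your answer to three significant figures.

Parallel bank: R_p = 1/(1/4.63 + 1/65.2 + 1/2.03) = 1.381 kΩ.
V_A by voltage divider: V_A = 41.6 × 1.381/(1.54 + 1.381) = 19.67 V.
I(R2) = V_A / R2 = 19.67/65.2 = 0.3017 mA.
(Check via current divider: I_total = 14.24 mA; share G_k/ΣG = 0.02119 → same result.)

I ≈ 0.302 mA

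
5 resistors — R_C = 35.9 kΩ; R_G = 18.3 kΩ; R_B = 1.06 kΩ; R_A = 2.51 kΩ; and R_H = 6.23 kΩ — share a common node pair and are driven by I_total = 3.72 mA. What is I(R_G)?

Conductances: ΣG = 1/35.9 + 1/18.3 + 1/1.06 + 1/2.51 + 1/6.23 = 1.585 (1/kΩ).
By the current-divider rule, I = I_total · G_k/ΣG = 3.72 × 0.03448 = 0.1283 mA.

I ≈ 0.128 mA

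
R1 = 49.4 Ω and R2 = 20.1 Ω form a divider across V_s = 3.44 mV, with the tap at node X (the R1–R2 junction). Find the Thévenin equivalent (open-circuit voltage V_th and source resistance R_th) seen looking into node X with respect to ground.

V_th ≈ 0.995 mV, R_th ≈ 14.3 Ω

Open-circuit (no load on X): V_th = V_s · R2/(R1 + R2) = 3.44 × 20.1/(49.40 + 20.1) = 0.9949 mV.
With V_s suppressed (replaced by a short), R_th = R1 ‖ R2 = (49.40 × 20.1)/(49.40 + 20.1) = 14.29 Ω.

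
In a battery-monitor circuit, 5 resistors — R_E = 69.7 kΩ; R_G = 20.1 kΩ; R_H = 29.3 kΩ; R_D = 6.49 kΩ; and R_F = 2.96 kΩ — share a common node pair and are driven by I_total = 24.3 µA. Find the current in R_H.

ΣG = 1/69.7 + 1/20.1 + 1/29.3 + 1/6.49 + 1/2.96 = 0.5901.
By the current-divider rule, I = I_total · G_k/ΣG = 24.3 × 0.05783 = 1.405 µA.

I ≈ 1.41 µA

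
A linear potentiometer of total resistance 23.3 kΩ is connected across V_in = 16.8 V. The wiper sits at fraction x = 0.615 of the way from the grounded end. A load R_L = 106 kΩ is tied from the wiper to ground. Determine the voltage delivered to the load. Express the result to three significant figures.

V_out ≈ 9.82 V

Split the track: R_lower = x·R_p = 14.33 kΩ, R_upper = (1−x)·R_p = 8.971 kΩ.
Lower segment in parallel with the load: 14.33 ‖ 106 = 12.62 kΩ.
Then V_out = V_in · 12.62/(8.971 + 12.62) = 9.821 V.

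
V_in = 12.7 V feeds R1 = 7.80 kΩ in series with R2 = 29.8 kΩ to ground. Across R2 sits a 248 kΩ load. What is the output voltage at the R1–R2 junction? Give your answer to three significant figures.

V_out ≈ 9.82 V

First combine the lower leg with the load: R2 ‖ R_L = 26.60 kΩ.
Then V_out = V_in · R2'/(R1 + R2') = 12.7 × 26.60/34.40 = 9.821 V.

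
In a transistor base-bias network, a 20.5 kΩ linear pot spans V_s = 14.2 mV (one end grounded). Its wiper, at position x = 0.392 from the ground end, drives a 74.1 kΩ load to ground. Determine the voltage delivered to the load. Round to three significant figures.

Lower segment x·R_p = 8.036 kΩ; upper segment (1−x)·R_p = 12.46 kΩ.
Lower segment in parallel with the load: 8.036 ‖ 74.1 = 7.250 kΩ.
Loaded-divider output: V_out = 14.2 × 0.3678 = 5.222 mV.
(Unloaded: V_out = x·V_s = 5.57 mV.)

V_out ≈ 5.22 mV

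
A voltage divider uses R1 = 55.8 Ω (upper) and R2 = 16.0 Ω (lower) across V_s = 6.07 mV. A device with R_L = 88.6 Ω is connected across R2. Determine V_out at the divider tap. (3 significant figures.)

V_out ≈ 1.19 mV

First combine the lower leg with the load: R2 ‖ R_L = 13.55 Ω.
Now apply the divider: V_out = 6.07 × 0.1954 = 1.186 mV.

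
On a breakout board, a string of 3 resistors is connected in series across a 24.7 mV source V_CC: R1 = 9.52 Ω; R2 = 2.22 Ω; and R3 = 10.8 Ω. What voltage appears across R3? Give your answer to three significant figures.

Series total: ΣR = 9.52 + 2.22 + 10.8 = 22.54 Ω.
By the voltage-divider rule, V = 24.7 × 10.80/22.54 = 11.83 mV.

V ≈ 11.8 mV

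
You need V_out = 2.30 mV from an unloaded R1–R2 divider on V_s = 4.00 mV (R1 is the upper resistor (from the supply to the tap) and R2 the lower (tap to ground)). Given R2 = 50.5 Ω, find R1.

Required fraction k = V_out/V_s = 0.5750.
Rearranging, R1 = R2·(1−k)/k = 50.5 × 0.7391 = 37.33 Ω.

R1 ≈ 37.3 Ω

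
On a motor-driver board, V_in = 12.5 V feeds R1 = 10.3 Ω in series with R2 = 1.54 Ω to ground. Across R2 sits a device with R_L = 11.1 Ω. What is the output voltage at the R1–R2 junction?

V_out ≈ 1.45 V

R2 ‖ R_L = (1.54 × 11.1)/(1.54 + 11.1) = 1.352 Ω.
Voltage divider with the loaded lower leg: V_out = 12.5 × 1.352/(10.3 + 1.352) = 12.5 × 0.1161 = 1.451 V.
(Unloaded it would be 1.63 V; the load pulls it down.)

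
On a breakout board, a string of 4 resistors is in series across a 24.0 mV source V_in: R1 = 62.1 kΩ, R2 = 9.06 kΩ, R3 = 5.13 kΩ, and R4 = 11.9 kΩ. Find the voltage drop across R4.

V ≈ 3.24 mV

Total series resistance ΣR = 62.1 + 9.06 + 5.13 + 11.9 = 88.19 kΩ.
By the voltage-divider rule, V = 24.0 × 11.90/88.19 = 3.238 mV.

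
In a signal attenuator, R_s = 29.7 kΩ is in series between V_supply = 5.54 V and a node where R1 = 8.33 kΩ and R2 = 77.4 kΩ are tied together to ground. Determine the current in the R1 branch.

I ≈ 0.134 mA

Equivalent of the parallel group: R_p = 7.521 kΩ.
V_A = 5.54 × 7.521/37.22 = 1.119 V.
Branch current I = V_A/R1 = 1.119/8.33 = 0.1344 mA.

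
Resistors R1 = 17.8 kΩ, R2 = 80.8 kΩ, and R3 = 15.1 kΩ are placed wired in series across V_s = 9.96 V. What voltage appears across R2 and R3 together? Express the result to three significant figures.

Total series resistance ΣR = 17.8 + 80.8 + 15.1 = 113.7 kΩ.
R_{R2..R3} = 80.8 + 15.1 = 95.90 kΩ.
By the voltage-divider rule, V = 9.96 × 95.90/113.7 = 8.401 V.

V ≈ 8.40 V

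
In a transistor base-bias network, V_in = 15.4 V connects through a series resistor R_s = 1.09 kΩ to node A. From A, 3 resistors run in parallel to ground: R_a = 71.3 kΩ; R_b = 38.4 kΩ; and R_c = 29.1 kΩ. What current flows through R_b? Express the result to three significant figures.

I ≈ 0.371 mA

Combine the parallel branches: R_p = (1/71.3 + 1/38.4 + 1/29.1)⁻¹ = 13.44 kΩ.
Node voltage V_A = V_in · R_p/(R_s + R_p) = 15.4 × 0.9250 = 14.24 V.
I(R_b) = V_A / R_b = 14.24/38.4 = 0.3709 mA.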